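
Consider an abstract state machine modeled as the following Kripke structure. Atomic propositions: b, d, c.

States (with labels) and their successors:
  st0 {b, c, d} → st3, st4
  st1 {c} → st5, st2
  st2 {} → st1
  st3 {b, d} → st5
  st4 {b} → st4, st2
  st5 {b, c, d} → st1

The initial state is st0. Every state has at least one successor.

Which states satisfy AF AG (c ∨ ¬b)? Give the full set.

{st1, st2, st3, st5}

States satisfying AG (c ∨ ¬b): {st1, st2, st5}.
States satisfying AF AG (c ∨ ¬b): {st1, st2, st3, st5}.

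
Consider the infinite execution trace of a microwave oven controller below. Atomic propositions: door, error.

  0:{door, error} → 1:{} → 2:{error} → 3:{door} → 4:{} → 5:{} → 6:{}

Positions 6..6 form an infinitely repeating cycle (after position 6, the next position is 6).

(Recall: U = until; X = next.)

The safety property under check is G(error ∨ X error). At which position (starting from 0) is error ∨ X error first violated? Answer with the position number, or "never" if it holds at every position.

Check error ∨ X error at each position in order: 0 ✓, 1 ✓, 2 ✓.
At position 3 the labels are {door} and the next position 4 has {}, so error ∨ X error is false there. This is the first violation.

3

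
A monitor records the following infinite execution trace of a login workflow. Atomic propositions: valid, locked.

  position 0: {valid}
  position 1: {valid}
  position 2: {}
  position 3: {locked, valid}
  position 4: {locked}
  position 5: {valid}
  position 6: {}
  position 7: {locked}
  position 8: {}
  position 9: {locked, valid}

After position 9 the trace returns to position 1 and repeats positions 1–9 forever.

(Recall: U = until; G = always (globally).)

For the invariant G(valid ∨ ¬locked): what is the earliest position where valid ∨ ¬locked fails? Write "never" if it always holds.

Check valid ∨ ¬locked at each position in order: 0 ✓, 1 ✓, 2 ✓, 3 ✓.
At position 4 the labels are {locked}, so valid ∨ ¬locked is false there. This is the first violation.

4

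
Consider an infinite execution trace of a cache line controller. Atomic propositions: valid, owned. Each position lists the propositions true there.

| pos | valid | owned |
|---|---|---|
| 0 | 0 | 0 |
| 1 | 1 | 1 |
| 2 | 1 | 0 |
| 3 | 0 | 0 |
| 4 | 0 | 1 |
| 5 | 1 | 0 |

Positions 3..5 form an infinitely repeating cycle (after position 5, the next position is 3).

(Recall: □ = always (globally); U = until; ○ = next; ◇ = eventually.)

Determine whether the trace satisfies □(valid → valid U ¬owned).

valid → valid U ¬owned holds at every position 0..5, and those are all positions ever visited, so □(valid → valid U ¬owned) holds.
Positions where valid holds: 1, 2, 5.
Check valid U ¬owned at each: 1→ok, 2→ok, 5→ok.

Holds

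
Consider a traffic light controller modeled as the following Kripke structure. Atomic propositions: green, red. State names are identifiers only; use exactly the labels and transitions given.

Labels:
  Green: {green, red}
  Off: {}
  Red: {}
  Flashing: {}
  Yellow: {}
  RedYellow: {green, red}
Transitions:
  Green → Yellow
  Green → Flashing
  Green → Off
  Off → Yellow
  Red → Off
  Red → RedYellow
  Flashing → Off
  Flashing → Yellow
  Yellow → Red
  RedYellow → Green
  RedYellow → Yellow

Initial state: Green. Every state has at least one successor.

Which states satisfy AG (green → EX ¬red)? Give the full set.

States satisfying green → EX ¬red: {Green, Off, Red, Flashing, Yellow, RedYellow}.
States satisfying AG (green → EX ¬red): {Green, Off, Red, Flashing, Yellow, RedYellow}.

{Green, Off, Red, Flashing, Yellow, RedYellow}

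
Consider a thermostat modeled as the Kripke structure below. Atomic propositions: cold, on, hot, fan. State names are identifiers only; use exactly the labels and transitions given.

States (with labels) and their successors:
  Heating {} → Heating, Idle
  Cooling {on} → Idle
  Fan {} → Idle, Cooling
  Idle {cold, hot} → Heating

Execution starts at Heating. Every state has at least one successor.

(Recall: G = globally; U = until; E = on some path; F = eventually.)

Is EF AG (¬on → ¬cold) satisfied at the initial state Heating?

States satisfying AG (¬on → ¬cold): ∅.
States satisfying EF AG (¬on → ¬cold): ∅.
No suitable path/successor from Heating witnesses the formula.
Heating ∉ Sat(EF AG (¬on → ¬cold)).

Violated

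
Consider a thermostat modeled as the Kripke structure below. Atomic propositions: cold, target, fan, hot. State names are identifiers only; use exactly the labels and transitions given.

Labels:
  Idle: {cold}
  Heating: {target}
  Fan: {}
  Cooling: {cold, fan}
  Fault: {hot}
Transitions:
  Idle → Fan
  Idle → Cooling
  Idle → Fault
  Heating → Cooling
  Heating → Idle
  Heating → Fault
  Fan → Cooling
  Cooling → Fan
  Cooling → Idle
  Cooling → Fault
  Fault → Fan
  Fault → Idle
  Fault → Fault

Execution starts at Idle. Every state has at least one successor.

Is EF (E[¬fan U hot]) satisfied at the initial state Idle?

States satisfying E[¬fan U hot]: {Idle, Heating, Fault}.
States satisfying EF (E[¬fan U hot]): {Idle, Heating, Fan, Cooling, Fault}.
Some path from Idle reaches a state where E[¬fan U hot] holds.
Idle ∈ Sat(EF (E[¬fan U hot])).

Satisfied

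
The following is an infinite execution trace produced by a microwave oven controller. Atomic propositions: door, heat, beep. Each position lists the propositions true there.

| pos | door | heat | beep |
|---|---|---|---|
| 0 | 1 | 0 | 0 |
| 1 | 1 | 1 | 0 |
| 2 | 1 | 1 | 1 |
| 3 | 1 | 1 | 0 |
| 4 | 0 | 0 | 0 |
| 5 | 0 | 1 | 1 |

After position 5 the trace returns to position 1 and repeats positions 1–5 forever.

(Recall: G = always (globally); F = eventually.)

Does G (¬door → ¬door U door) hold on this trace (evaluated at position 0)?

¬door → ¬door U door holds at every position 0..5, and those are all positions ever visited, so G (¬door → ¬door U door) holds.
Positions where ¬door holds: 4, 5.
Check ¬door U door at each: 4→ok, 5→ok.

Holds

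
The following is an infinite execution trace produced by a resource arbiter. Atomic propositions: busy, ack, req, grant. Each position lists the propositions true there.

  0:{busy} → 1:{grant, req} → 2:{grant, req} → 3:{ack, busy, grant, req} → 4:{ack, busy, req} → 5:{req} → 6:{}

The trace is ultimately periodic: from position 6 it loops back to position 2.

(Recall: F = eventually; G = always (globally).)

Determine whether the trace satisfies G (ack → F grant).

Yes

ack → F grant holds at every position 0..6, and those are all positions ever visited, so G (ack → F grant) holds.
Positions where ack holds: 3, 4.
Check F grant at each: 3→ok, 4→ok.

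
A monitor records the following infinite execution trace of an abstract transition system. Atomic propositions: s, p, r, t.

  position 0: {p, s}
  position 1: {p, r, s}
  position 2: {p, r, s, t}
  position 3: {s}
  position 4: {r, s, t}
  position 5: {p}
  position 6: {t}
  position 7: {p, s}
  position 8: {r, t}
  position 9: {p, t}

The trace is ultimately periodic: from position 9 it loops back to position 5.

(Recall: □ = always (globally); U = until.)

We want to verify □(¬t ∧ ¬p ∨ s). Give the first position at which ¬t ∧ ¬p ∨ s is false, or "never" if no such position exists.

Check ¬t ∧ ¬p ∨ s at each position in order: 0 ✓, 1 ✓, 2 ✓, 3 ✓, 4 ✓.
At position 5 the labels are {p}, so ¬t ∧ ¬p ∨ s is false there. This is the first violation.

5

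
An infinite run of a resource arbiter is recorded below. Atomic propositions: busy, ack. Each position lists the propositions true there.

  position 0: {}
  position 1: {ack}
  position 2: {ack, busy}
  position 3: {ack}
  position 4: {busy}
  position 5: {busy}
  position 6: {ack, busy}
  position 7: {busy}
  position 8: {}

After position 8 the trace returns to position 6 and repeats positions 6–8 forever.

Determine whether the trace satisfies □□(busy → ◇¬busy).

□(busy → ◇¬busy) holds at every position 0..8, and those are all positions ever visited, so □□(busy → ◇¬busy) holds.

Yes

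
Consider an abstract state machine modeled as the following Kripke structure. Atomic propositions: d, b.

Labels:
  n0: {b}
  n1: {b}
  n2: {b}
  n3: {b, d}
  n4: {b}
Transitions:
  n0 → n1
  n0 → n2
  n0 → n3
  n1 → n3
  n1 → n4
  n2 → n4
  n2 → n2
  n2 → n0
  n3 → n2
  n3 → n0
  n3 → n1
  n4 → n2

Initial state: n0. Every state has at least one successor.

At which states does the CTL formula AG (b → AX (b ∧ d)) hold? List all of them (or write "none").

none

States satisfying b → AX (b ∧ d): ∅.
States satisfying AG (b → AX (b ∧ d)): ∅.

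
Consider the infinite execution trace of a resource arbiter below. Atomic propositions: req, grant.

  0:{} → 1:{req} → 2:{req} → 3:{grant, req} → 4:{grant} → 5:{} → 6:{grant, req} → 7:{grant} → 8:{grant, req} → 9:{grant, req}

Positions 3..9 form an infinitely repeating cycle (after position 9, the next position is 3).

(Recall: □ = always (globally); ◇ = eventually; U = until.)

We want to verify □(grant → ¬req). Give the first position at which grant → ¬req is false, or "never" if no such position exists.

3

Check grant → ¬req at each position in order: 0 ✓, 1 ✓, 2 ✓.
At position 3 the labels are {grant, req}, so grant → ¬req is false there. This is the first violation.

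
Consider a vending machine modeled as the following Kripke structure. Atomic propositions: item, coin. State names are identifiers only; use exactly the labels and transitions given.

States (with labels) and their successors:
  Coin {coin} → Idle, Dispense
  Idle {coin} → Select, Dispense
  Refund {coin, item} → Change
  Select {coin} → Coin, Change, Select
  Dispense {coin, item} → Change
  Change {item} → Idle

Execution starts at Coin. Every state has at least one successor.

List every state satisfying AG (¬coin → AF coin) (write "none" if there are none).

States satisfying ¬coin → AF coin: {Coin, Idle, Refund, Select, Dispense, Change}.
States satisfying AG (¬coin → AF coin): {Coin, Idle, Refund, Select, Dispense, Change}.

{Coin, Idle, Refund, Select, Dispense, Change}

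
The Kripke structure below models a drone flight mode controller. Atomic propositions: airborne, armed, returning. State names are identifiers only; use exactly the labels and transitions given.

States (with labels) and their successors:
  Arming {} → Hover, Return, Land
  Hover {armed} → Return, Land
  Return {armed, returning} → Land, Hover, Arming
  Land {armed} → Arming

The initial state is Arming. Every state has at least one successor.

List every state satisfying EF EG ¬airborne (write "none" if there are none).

States satisfying EG ¬airborne: {Arming, Hover, Return, Land}.
States satisfying EF EG ¬airborne: {Arming, Hover, Return, Land}.

{Arming, Hover, Return, Land}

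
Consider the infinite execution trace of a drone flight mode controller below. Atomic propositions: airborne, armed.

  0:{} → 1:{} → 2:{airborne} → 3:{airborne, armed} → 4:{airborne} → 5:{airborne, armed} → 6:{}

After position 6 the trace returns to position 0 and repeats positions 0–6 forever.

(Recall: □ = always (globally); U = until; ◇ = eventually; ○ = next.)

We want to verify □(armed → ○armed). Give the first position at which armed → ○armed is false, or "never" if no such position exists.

Check armed → ○armed at each position in order: 0 ✓, 1 ✓, 2 ✓.
At position 3 the labels are {airborne, armed} and the next position 4 has {airborne}, so armed → ○armed is false there. This is the first violation.

3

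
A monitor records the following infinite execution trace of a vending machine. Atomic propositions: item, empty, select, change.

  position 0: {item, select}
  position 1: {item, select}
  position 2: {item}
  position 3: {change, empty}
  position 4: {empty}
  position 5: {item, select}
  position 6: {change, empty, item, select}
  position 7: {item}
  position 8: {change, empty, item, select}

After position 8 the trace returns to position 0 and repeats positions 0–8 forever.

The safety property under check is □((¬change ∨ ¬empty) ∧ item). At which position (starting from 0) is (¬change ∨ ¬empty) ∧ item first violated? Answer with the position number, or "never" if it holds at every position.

Check (¬change ∨ ¬empty) ∧ item at each position in order: 0 ✓, 1 ✓, 2 ✓.
At position 3 the labels are {change, empty}, so (¬change ∨ ¬empty) ∧ item is false there. This is the first violation.

3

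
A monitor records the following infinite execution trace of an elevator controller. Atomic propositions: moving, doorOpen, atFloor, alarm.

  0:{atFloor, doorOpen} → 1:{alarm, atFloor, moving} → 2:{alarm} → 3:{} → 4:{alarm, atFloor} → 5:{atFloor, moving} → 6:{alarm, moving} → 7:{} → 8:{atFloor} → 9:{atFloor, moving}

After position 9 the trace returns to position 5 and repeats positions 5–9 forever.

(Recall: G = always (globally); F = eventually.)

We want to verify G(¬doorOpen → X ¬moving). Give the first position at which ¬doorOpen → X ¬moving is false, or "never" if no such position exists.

4

Check ¬doorOpen → X ¬moving at each position in order: 0 ✓, 1 ✓, 2 ✓, 3 ✓.
At position 4 the labels are {alarm, atFloor} and the next position 5 has {atFloor, moving}, so ¬doorOpen → X ¬moving is false there. This is the first violation.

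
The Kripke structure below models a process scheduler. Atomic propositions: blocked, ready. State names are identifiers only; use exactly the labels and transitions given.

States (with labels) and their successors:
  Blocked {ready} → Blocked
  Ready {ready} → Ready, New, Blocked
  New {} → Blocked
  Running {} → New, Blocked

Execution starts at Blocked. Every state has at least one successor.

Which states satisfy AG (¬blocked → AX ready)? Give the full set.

{Blocked, New}

States satisfying ¬blocked → AX ready: {Blocked, New}.
States satisfying AG (¬blocked → AX ready): {Blocked, New}.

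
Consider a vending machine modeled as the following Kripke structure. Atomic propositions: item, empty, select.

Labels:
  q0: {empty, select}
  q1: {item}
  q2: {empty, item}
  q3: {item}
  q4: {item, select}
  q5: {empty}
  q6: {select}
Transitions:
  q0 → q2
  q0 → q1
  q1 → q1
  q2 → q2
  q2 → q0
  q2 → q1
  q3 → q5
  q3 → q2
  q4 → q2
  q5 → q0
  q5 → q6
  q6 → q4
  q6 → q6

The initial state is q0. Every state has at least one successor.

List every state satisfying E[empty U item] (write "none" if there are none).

States satisfying empty: {q0, q2, q5}.
States satisfying item: {q1, q2, q3, q4}.
States satisfying E[empty U item]: {q0, q1, q2, q3, q4, q5}.

{q0, q1, q2, q3, q4, q5}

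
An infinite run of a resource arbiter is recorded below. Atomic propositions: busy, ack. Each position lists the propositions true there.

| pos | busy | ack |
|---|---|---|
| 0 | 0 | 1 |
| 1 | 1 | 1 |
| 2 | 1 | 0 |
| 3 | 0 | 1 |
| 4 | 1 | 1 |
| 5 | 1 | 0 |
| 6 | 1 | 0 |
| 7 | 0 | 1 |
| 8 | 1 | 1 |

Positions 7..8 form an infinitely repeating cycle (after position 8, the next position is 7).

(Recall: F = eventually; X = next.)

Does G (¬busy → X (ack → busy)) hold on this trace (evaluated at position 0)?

Holds

¬busy → X (ack → busy) holds at every position 0..8, and those are all positions ever visited, so G (¬busy → X (ack → busy)) holds.
Positions where ¬busy holds: 0, 3, 7.
Check X (ack → busy) at each: 0→ok, 3→ok, 7→ok.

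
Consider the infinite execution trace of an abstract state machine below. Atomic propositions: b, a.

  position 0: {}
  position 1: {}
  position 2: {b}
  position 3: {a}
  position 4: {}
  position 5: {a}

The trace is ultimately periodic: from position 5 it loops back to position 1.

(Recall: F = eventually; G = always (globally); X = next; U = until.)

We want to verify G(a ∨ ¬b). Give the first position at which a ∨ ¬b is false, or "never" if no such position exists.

Check a ∨ ¬b at each position in order: 0 ✓, 1 ✓.
At position 2 the labels are {b}, so a ∨ ¬b is false there. This is the first violation.

2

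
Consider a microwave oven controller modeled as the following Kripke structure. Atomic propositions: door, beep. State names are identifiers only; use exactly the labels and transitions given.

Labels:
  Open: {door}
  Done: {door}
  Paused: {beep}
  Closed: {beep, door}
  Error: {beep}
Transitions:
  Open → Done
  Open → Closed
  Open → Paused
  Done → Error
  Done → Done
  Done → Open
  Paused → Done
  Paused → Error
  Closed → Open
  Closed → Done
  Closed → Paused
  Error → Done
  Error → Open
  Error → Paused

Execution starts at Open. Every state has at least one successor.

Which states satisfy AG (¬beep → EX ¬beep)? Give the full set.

States satisfying ¬beep → EX ¬beep: {Open, Done, Paused, Closed, Error}.
States satisfying AG (¬beep → EX ¬beep): {Open, Done, Paused, Closed, Error}.

{Open, Done, Paused, Closed, Error}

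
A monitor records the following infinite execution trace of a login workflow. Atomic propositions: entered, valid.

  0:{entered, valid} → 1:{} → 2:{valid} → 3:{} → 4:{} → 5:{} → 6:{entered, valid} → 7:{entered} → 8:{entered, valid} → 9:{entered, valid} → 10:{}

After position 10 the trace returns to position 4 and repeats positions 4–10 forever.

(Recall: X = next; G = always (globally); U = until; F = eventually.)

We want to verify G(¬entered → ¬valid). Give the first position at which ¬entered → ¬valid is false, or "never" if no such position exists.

Check ¬entered → ¬valid at each position in order: 0 ✓, 1 ✓.
At position 2 the labels are {valid}, so ¬entered → ¬valid is false there. This is the first violation.

2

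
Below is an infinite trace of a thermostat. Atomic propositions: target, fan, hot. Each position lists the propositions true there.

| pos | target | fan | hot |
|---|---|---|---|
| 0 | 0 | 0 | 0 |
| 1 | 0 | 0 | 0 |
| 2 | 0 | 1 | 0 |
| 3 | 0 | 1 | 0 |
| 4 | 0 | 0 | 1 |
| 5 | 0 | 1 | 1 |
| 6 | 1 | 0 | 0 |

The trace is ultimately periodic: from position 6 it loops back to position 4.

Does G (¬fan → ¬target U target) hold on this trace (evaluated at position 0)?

¬fan → ¬target U target holds at every position 0..6, and those are all positions ever visited, so G (¬fan → ¬target U target) holds.
Positions where ¬fan holds: 0, 1, 4, 6.
Check ¬target U target at each: 0→ok, 1→ok, 4→ok, 6→ok.

Holds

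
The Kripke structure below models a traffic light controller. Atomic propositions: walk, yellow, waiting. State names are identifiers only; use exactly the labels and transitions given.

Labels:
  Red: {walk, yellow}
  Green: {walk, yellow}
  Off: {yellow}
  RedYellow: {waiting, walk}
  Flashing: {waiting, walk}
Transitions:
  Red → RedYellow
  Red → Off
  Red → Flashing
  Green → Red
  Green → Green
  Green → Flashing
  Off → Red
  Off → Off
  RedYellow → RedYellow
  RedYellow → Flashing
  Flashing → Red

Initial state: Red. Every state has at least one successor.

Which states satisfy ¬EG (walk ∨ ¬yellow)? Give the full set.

States satisfying walk ∨ ¬yellow: {Red, Green, RedYellow, Flashing}.
States satisfying EG (walk ∨ ¬yellow): {Red, Green, RedYellow, Flashing}.
States satisfying ¬EG (walk ∨ ¬yellow): {Off}.

{Off}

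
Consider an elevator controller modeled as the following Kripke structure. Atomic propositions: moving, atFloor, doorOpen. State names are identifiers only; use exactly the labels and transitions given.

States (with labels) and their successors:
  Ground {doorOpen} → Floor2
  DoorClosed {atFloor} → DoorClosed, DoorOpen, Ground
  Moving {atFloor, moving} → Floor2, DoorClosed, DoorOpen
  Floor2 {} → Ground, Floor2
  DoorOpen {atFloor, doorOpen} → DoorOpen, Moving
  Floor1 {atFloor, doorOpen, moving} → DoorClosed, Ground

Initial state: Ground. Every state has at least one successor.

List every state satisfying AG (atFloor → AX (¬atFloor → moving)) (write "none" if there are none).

States satisfying atFloor → AX (¬atFloor → moving): {Ground, Floor2, DoorOpen}.
States satisfying AG (atFloor → AX (¬atFloor → moving)): {Ground, Floor2}.

{Ground, Floor2}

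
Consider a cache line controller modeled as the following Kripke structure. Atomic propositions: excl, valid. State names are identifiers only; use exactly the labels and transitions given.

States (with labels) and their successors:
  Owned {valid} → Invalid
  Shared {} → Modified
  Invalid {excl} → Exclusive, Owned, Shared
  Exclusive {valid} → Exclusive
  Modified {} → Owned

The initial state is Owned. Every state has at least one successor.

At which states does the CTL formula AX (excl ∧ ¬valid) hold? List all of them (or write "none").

{Owned}

States satisfying excl ∧ ¬valid: {Invalid}.
States satisfying AX (excl ∧ ¬valid): {Owned}.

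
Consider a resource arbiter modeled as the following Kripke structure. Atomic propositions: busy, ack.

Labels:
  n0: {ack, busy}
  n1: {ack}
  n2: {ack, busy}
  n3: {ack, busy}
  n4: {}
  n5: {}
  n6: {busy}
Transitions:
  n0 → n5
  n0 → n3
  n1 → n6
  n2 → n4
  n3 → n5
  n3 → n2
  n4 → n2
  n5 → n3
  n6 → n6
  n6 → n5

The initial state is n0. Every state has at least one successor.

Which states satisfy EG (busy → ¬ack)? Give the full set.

States satisfying busy → ¬ack: {n1, n4, n5, n6}.
States satisfying EG (busy → ¬ack): {n1, n6}.

{n1, n6}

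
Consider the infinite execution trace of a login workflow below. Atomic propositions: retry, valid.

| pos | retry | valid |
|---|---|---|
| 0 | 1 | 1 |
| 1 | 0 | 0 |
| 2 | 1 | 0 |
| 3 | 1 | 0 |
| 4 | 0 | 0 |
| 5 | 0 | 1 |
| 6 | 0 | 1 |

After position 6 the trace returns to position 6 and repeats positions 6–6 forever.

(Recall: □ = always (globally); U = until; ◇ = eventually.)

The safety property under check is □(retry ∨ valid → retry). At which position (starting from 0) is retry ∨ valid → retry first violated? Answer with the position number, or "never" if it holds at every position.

Check retry ∨ valid → retry at each position in order: 0 ✓, 1 ✓, 2 ✓, 3 ✓, 4 ✓.
At position 5 the labels are {valid}, so retry ∨ valid → retry is false there. This is the first violation.

5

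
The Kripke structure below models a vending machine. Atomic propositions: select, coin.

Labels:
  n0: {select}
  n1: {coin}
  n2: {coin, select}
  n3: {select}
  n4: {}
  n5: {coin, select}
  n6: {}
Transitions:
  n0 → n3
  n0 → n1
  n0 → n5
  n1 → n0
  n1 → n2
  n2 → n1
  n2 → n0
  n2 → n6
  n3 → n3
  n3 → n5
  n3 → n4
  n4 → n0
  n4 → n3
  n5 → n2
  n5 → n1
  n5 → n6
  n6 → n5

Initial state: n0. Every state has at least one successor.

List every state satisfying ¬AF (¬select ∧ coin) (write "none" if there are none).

States satisfying ¬select ∧ coin: {n1}.
States satisfying AF (¬select ∧ coin): {n1}.
States satisfying ¬AF (¬select ∧ coin): {n0, n2, n3, n4, n5, n6}.

{n0, n2, n3, n4, n5, n6}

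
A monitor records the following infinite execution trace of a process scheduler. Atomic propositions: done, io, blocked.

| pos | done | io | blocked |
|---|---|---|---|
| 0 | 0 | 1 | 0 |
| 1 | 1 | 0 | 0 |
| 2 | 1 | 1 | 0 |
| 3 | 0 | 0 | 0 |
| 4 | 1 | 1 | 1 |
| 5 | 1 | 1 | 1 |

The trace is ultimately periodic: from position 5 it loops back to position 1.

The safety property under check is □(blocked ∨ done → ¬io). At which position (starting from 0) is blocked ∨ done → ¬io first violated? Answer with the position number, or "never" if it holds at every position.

2

Check blocked ∨ done → ¬io at each position in order: 0 ✓, 1 ✓.
At position 2 the labels are {done, io}, so blocked ∨ done → ¬io is false there. This is the first violation.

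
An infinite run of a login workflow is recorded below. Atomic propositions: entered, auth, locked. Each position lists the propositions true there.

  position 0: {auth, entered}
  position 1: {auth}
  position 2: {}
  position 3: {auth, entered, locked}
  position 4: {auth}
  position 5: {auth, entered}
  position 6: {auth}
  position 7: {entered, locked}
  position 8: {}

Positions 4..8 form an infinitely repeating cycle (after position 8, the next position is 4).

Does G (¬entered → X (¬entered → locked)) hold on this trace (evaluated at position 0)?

¬entered → X (¬entered → locked) must hold at every position from 0 onward. It fails at position 1, so G (¬entered → X (¬entered → locked)) is false.
Positions where ¬entered holds: 1, 2, 4, 6, 8.
Check X (¬entered → locked) at each: 1→fails, 2→ok, 4→ok, 6→ok, 8→fails.

Does not hold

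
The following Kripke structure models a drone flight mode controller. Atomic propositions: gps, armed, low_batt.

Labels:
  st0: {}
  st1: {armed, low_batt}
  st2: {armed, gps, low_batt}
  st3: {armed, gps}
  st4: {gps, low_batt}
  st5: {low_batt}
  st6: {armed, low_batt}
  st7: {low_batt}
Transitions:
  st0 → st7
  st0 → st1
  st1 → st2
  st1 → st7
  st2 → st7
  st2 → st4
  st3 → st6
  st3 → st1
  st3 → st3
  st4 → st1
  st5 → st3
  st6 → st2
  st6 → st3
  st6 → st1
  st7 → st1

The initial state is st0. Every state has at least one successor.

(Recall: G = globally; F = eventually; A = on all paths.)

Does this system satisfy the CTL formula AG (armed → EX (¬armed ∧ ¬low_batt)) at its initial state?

Does not hold

States satisfying armed → EX (¬armed ∧ ¬low_batt): {st0, st4, st5, st7}.
States satisfying AG (armed → EX (¬armed ∧ ¬low_batt)): ∅.
st1 is reachable from st0 and violates armed → EX (¬armed ∧ ¬low_batt), so AG fails at st0.
st0 ∉ Sat(AG (armed → EX (¬armed ∧ ¬low_batt))).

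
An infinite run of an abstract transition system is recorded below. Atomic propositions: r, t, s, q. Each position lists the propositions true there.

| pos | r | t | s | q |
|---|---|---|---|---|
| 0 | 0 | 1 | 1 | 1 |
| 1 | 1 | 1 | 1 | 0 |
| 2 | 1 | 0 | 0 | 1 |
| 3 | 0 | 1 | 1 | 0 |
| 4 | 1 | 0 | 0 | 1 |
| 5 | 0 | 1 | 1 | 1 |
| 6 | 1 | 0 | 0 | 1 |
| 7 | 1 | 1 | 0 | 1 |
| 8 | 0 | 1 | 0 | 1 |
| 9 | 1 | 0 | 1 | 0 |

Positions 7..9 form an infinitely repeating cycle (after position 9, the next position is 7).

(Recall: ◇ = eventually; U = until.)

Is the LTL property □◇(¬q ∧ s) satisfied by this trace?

◇(¬q ∧ s) holds at every position 0..9, and those are all positions ever visited, so □◇(¬q ∧ s) holds.

Yes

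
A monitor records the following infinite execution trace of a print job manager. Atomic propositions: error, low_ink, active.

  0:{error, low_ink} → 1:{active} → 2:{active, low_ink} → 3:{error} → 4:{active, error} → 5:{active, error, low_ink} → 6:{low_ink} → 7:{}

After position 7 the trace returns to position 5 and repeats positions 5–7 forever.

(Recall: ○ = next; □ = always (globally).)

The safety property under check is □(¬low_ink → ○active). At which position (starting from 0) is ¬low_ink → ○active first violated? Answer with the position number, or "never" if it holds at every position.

never

¬low_ink → ○active holds at every position 0..7, and those are all the positions the trace ever visits, so the invariant □(¬low_ink → ○active) is never violated.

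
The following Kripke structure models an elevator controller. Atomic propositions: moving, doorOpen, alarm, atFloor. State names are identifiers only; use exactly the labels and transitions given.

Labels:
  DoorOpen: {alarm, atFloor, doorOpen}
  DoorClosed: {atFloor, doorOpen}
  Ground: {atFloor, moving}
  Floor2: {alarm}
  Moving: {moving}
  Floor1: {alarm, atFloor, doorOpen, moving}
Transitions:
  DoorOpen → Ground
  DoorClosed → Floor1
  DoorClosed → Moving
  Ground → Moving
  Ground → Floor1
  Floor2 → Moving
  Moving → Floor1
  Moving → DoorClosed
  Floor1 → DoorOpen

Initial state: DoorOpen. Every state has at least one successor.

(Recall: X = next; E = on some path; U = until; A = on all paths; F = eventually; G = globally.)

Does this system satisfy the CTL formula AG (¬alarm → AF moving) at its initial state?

Yes

States satisfying ¬alarm → AF moving: {DoorOpen, DoorClosed, Ground, Floor2, Moving, Floor1}.
States satisfying AG (¬alarm → AF moving): {DoorOpen, DoorClosed, Ground, Floor2, Moving, Floor1}.
Every state reachable from DoorOpen satisfies ¬alarm → AF moving.
DoorOpen ∈ Sat(AG (¬alarm → AF moving)).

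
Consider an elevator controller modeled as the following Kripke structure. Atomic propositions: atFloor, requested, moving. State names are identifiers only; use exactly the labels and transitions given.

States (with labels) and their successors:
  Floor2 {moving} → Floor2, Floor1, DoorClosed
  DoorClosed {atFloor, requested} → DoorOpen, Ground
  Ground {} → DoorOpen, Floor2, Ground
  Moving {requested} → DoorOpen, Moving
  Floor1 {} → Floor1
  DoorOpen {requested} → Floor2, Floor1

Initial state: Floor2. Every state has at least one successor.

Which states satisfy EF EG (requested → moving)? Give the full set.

{Floor2, DoorClosed, Ground, Moving, Floor1, DoorOpen}

States satisfying EG (requested → moving): {Floor2, Ground, Floor1}.
States satisfying EF EG (requested → moving): {Floor2, DoorClosed, Ground, Moving, Floor1, DoorOpen}.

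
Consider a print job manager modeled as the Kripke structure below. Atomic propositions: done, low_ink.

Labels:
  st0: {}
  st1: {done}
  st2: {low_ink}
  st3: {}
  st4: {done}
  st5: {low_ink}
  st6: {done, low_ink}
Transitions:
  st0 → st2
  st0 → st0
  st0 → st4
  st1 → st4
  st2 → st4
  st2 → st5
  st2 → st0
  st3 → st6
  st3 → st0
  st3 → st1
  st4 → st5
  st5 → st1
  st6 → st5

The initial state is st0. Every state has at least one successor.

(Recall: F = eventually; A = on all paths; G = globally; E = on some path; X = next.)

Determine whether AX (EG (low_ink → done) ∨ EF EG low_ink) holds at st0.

States satisfying EG (low_ink → done) ∨ EF EG low_ink: {st0, st3}.
States satisfying AX (EG (low_ink → done) ∨ EF EG low_ink): ∅.
st0 ∉ Sat(AX (EG (low_ink → done) ∨ EF EG low_ink)).

Violated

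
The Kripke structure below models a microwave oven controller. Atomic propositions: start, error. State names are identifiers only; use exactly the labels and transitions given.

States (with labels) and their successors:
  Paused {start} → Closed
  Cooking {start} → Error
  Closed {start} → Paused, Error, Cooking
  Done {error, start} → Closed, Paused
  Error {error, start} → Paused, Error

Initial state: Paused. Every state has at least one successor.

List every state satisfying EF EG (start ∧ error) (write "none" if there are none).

States satisfying EG (start ∧ error): {Error}.
States satisfying EF EG (start ∧ error): {Paused, Cooking, Closed, Done, Error}.

{Paused, Cooking, Closed, Done, Error}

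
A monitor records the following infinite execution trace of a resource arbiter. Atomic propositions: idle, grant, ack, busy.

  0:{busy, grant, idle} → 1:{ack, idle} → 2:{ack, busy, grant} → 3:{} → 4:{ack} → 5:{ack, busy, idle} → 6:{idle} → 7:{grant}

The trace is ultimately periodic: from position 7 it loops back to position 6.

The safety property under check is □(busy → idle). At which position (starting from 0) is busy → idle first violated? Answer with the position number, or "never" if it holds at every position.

2

Check busy → idle at each position in order: 0 ✓, 1 ✓.
At position 2 the labels are {ack, busy, grant}, so busy → idle is false there. This is the first violation.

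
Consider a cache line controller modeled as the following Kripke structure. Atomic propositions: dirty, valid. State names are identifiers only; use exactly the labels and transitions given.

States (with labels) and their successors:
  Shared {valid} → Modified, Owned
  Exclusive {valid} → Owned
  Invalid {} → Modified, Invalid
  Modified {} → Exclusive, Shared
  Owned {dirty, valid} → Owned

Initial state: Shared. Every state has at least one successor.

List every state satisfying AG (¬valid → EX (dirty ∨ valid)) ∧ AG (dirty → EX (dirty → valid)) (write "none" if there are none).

{Shared, Exclusive, Modified, Owned}

States satisfying ¬valid → EX (dirty ∨ valid): {Shared, Exclusive, Modified, Owned}.
States satisfying AG (¬valid → EX (dirty ∨ valid)): {Shared, Exclusive, Modified, Owned}.
States satisfying dirty → EX (dirty → valid): {Shared, Exclusive, Invalid, Modified, Owned}.
States satisfying AG (dirty → EX (dirty → valid)): {Shared, Exclusive, Invalid, Modified, Owned}.
States satisfying AG (¬valid → EX (dirty ∨ valid)) ∧ AG (dirty → EX (dirty → valid)): {Shared, Exclusive, Modified, Owned}.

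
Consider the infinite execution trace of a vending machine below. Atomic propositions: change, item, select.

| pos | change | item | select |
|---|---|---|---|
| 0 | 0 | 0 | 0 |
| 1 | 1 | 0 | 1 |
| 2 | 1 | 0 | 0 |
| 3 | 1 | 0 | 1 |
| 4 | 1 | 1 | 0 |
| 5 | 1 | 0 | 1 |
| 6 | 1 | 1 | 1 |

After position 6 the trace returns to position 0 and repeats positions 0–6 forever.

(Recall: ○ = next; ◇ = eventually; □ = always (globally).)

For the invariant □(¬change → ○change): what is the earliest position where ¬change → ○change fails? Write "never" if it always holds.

¬change → ○change holds at every position 0..6, and those are all the positions the trace ever visits, so the invariant □(¬change → ○change) is never violated.

never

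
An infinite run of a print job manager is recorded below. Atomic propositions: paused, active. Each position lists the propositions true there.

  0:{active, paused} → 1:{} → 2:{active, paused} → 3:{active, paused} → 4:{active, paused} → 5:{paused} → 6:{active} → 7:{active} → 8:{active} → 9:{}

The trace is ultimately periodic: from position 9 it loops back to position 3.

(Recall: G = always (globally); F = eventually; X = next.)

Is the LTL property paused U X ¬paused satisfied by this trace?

Walking from position 0: X ¬paused first holds at position 0, and paused holds at every earlier position along the way, so paused U X ¬paused holds.

Holds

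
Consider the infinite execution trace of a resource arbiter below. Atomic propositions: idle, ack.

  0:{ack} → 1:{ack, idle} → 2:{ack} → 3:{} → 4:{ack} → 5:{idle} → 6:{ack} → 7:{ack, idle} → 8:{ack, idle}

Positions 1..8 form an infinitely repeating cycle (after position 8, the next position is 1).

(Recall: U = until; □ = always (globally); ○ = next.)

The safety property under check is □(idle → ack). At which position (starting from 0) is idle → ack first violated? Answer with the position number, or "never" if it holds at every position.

Check idle → ack at each position in order: 0 ✓, 1 ✓, 2 ✓, 3 ✓, 4 ✓.
At position 5 the labels are {idle}, so idle → ack is false there. This is the first violation.

5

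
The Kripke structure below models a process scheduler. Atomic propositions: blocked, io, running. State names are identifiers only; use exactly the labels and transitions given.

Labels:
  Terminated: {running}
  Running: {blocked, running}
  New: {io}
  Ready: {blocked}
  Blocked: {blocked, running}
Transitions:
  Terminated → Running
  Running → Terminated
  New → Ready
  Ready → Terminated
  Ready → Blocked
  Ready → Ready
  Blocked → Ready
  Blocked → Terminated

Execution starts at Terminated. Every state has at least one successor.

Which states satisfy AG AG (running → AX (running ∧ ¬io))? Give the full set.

States satisfying AG (running → AX (running ∧ ¬io)): {Terminated, Running}.
States satisfying AG AG (running → AX (running ∧ ¬io)): {Terminated, Running}.

{Terminated, Running}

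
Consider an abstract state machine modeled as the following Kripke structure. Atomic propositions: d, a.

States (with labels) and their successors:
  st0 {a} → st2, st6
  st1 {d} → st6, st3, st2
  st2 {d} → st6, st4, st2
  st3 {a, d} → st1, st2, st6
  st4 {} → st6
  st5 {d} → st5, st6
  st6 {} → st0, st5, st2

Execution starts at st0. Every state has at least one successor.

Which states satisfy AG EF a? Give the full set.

States satisfying EF a: {st0, st1, st2, st3, st4, st5, st6}.
States satisfying AG EF a: {st0, st1, st2, st3, st4, st5, st6}.

{st0, st1, st2, st3, st4, st5, st6}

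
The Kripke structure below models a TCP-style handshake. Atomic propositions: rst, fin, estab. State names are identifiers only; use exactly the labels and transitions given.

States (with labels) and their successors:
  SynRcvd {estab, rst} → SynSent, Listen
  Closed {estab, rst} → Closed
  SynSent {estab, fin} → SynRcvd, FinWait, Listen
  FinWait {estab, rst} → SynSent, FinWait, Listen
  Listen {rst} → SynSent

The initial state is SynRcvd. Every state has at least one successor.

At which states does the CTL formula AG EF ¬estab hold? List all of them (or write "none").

States satisfying EF ¬estab: {SynRcvd, SynSent, FinWait, Listen}.
States satisfying AG EF ¬estab: {SynRcvd, SynSent, FinWait, Listen}.

{SynRcvd, SynSent, FinWait, Listen}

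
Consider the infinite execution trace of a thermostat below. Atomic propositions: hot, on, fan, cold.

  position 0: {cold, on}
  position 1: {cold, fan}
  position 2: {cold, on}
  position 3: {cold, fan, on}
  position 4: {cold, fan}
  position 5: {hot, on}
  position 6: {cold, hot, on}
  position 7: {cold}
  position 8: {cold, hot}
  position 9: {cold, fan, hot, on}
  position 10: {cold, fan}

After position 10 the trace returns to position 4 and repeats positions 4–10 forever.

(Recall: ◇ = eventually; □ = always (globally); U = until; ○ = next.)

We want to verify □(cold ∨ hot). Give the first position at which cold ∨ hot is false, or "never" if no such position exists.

never

cold ∨ hot holds at every position 0..10, and those are all the positions the trace ever visits, so the invariant □(cold ∨ hot) is never violated.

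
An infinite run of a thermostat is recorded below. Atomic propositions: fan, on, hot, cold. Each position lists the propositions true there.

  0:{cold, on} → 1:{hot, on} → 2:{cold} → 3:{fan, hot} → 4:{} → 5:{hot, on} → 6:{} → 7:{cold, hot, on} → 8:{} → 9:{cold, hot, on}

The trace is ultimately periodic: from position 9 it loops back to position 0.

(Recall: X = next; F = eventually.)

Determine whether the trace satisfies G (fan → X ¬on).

fan → X ¬on holds at every position 0..9, and those are all positions ever visited, so G (fan → X ¬on) holds.
Positions where fan holds: 3.
Check X ¬on at each: 3→ok.

Yes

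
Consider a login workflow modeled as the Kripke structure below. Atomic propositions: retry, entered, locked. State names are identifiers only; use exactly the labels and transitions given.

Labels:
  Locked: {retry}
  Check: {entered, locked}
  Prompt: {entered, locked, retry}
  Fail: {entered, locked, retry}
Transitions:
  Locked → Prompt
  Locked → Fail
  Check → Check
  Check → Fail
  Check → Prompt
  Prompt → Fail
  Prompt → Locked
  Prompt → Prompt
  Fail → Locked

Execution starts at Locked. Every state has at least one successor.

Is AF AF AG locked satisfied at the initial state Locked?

States satisfying AF AG locked: ∅.
States satisfying AF AF AG locked: ∅.
There is a path from Locked along which AF AG locked never holds.
Locked ∉ Sat(AF AF AG locked).

Does not hold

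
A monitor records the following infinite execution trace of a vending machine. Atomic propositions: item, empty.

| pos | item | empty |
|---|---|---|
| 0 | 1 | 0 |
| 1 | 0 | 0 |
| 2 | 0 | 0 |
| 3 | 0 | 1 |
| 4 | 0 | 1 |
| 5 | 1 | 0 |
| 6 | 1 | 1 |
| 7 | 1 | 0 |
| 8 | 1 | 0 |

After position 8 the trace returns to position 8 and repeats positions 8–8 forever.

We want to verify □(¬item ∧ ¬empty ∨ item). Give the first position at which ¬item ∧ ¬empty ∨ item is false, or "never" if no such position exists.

Check ¬item ∧ ¬empty ∨ item at each position in order: 0 ✓, 1 ✓, 2 ✓.
At position 3 the labels are {empty}, so ¬item ∧ ¬empty ∨ item is false there. This is the first violation.

3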